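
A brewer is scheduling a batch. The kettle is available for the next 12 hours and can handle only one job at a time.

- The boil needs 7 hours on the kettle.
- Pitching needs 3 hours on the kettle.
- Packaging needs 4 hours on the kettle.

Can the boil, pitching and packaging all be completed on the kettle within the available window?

Running back to back, the jobs need 7 + 3 + 4 = 14 hours on the kettle.
Since 14 > 12, they cannot all fit.

No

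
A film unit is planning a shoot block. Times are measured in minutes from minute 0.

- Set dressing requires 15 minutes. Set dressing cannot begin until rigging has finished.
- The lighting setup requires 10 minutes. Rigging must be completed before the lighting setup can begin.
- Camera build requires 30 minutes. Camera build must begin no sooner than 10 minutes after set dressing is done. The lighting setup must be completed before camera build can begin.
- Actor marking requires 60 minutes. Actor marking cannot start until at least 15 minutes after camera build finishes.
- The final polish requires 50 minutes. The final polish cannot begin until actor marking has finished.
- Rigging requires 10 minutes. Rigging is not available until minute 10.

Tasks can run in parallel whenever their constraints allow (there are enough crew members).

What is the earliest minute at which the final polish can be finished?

200

After its own release at minute 10, rigging can start at minute 10 and finishes at minute 20.
The lighting setup waits on rigging (finishes minute 20), so it starts at minute 20 and finishes at 20 + 10 = minute 30.
After rigging (finishes minute 20), set dressing can start at minute 20 and finishes at minute 35.
Camera build cannot start until set dressing (finishes minute 35, plus 10-minute gap → minute 45); the lighting setup (finishes minute 30). The controlling bound is minute 45, so camera build finishes at 45 + 30 = minute 75.
After camera build (finishes minute 75, plus 15-minute gap → minute 90), actor marking can start at minute 90 and finishes at minute 150.
The final polish waits on actor marking (finishes minute 150), so it starts at minute 150 and finishes at 150 + 50 = minute 200.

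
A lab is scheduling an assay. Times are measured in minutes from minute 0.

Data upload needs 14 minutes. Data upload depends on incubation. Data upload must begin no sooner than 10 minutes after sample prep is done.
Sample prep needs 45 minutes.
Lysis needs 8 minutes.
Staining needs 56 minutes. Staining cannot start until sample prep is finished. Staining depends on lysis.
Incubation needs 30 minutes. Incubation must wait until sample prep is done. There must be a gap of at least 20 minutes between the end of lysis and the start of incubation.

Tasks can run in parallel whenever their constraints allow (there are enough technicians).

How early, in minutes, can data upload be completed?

89

Lysis can start immediately at minute 0; it finishes at minute 8.
Nothing blocks sample prep, so it runs from minute 0 to minute 45.
Incubation cannot start until sample prep (finishes minute 45); lysis (finishes minute 8, plus 20-minute gap → minute 28). The controlling bound is minute 45, so incubation finishes at 45 + 30 = minute 75.
For data upload: incubation (finishes minute 75); sample prep (finishes minute 45, plus 10-minute gap → minute 55). Taking the maximum gives a start of minute 75, and it finishes at 75 + 14 = minute 89.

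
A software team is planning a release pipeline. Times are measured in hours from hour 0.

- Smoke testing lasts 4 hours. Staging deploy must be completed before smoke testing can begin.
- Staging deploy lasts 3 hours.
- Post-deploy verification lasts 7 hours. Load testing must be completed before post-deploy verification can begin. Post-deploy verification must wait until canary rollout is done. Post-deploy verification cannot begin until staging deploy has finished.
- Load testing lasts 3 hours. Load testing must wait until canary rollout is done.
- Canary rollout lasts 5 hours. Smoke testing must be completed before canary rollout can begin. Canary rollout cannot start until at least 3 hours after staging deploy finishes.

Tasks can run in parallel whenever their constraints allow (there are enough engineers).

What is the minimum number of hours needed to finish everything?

Staging deploy has no prerequisites, so it starts at hour 0 and finishes at hour 3.
Smoke testing waits on staging deploy (finishes hour 3), so it starts at hour 3 and finishes at 3 + 4 = hour 7.
Canary rollout needs all of smoke testing (finishes hour 7); staging deploy (finishes hour 3, plus 3-hour gap → hour 6). That puts its earliest start at hour 7; it finishes at 7 + 5 = hour 12.
After canary rollout (finishes hour 12), load testing can start at hour 12 and finishes at hour 15.
Post-deploy verification has to wait for load testing (finishes hour 15); canary rollout (finishes hour 12); staging deploy (finishes hour 3). The latest of these is hour 15, so post-deploy verification runs hour 15 to 15 + 7 = hour 22.
All tasks are finished once the last one completes. Finish times: Staging deploy at 3, Smoke testing at 7, Canary rollout at 12, Load testing at 15, Post-deploy verification at 22. The latest is hour 22.

22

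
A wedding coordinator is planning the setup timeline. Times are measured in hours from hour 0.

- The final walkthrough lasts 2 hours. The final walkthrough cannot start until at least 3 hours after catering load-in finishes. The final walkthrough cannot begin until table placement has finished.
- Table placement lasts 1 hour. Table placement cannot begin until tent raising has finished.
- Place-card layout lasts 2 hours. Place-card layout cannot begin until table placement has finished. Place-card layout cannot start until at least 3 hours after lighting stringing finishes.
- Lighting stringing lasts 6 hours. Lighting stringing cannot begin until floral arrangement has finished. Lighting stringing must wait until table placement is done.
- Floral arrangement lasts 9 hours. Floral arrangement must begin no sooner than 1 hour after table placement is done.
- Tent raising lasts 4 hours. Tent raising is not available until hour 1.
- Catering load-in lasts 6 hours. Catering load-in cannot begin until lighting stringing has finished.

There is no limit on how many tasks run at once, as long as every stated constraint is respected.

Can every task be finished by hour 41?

Tent raising cannot begin until its own release at hour 1. It runs from hour 1 to 1 + 4 = hour 5.
Table placement waits on tent raising (finishes hour 5), so it starts at hour 5 and finishes at 5 + 1 = hour 6.
Floral arrangement waits on table placement (finishes hour 6, plus 1-hour gap → hour 7), so it starts at hour 7 and finishes at 7 + 9 = hour 16.
Lighting stringing cannot start until floral arrangement (finishes hour 16); table placement (finishes hour 6). The controlling bound is hour 16, so lighting stringing finishes at 16 + 6 = hour 22.
Place-card layout cannot start until table placement (finishes hour 6); lighting stringing (finishes hour 22, plus 3-hour gap → hour 25). The controlling bound is hour 25, so place-card layout finishes at 25 + 2 = hour 27.
Catering load-in cannot begin until lighting stringing (finishes hour 22). It runs from hour 22 to 22 + 6 = hour 28.
The final walkthrough has to wait for catering load-in (finishes hour 28, plus 3-hour gap → hour 31); table placement (finishes hour 6). The latest of these is hour 31, so the final walkthrough runs hour 31 to 31 + 2 = hour 33.
Every task is finished by hour 33, which is no later than the deadline of 41, so the schedule is feasible.

Yes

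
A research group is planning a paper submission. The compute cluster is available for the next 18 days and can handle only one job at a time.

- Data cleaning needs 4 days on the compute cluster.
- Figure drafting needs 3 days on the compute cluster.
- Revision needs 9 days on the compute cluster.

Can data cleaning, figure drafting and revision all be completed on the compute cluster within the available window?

Running back to back, the jobs need 4 + 3 + 9 = 16 days on the compute cluster.
Since 16 ≤ 18, they fit within the window.

Yes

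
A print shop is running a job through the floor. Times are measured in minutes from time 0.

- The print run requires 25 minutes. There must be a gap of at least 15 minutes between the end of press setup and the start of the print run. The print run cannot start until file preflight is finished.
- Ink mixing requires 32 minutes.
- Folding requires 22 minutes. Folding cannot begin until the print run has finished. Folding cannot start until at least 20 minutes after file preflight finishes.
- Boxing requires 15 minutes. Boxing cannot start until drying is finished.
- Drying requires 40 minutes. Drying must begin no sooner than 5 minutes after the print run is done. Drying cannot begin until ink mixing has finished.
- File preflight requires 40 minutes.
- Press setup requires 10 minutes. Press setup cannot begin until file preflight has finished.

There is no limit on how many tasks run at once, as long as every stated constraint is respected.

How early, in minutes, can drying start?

95

Ink mixing can start immediately at minute 0; it finishes at minute 32.
Nothing blocks file preflight, so it runs from minute 0 to minute 40.
Press setup cannot begin until file preflight (finishes minute 40). It runs from minute 40 to 40 + 10 = minute 50.
The print run needs all of press setup (finishes minute 50, plus 15-minute gap → minute 65); file preflight (finishes minute 40). That puts its earliest start at minute 65; it finishes at 65 + 25 = minute 90.
Drying waits on the print run (finishes minute 90, plus 5-minute gap → minute 95); ink mixing (finishes minute 32). The latest of these is minute 95, which is the earliest drying can start.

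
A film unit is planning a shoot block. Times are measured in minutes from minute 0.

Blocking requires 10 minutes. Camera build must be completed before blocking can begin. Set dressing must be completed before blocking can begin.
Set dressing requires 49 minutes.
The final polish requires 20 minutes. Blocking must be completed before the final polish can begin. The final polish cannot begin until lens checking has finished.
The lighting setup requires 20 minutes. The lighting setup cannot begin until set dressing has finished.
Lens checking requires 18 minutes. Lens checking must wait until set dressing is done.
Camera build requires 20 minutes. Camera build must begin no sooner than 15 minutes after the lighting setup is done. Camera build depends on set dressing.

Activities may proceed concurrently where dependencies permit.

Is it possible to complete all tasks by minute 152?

Yes

Set dressing has no prerequisites, so it starts at minute 0 and finishes at minute 49.
Lens checking waits on set dressing (finishes minute 49), so it starts at minute 49 and finishes at 49 + 18 = minute 67.
The lighting setup waits on set dressing (finishes minute 49), so it starts at minute 49 and finishes at 49 + 20 = minute 69.
Camera build cannot start until the lighting setup (finishes minute 69, plus 15-minute gap → minute 84); set dressing (finishes minute 49). The controlling bound is minute 84, so camera build finishes at 84 + 20 = minute 104.
Blocking needs all of camera build (finishes minute 104); set dressing (finishes minute 49). That puts its earliest start at minute 104; it finishes at 104 + 10 = minute 114.
The final polish cannot start until blocking (finishes minute 114); lens checking (finishes minute 67). The controlling bound is minute 114, so the final polish finishes at 114 + 20 = minute 134.
Every task is finished by minute 134, which is no later than the deadline of 152, so the schedule is feasible.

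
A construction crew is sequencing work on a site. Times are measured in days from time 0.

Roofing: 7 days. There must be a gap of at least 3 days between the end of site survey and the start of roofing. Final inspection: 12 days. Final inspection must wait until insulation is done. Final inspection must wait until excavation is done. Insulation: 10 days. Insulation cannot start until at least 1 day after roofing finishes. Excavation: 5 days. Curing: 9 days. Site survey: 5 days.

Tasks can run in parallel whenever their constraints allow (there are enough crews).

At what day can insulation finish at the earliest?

26

Nothing blocks site survey, so it runs from day 0 to day 5.
Roofing cannot begin until site survey (finishes day 5, plus 3-day gap → day 8). It runs from day 8 to 8 + 7 = day 15.
After roofing (finishes day 15, plus 1-day gap → day 16), insulation can start at day 16 and finishes at day 26.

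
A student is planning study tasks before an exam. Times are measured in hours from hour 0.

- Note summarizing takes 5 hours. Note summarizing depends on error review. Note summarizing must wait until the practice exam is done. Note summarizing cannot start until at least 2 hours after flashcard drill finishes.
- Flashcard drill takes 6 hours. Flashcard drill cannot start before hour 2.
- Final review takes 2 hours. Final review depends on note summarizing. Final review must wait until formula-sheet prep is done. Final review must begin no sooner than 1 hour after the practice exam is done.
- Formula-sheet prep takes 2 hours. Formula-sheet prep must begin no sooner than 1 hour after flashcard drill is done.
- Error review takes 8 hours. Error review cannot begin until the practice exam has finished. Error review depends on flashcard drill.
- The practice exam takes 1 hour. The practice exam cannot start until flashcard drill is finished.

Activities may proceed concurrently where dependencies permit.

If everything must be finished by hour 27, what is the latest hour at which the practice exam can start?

To finish by hour 27, final review (duration 2) must start no later than hour 25.
Note summarizing must finish before final review (must start by hour 25). With a 5-hour duration, note summarizing must start by 25 − 5 = hour 20.
Error review feeds into note summarizing (must start by hour 20); so error review must finish by hour 20 and therefore start by hour 12.
The practice exam has several dependents: error review (must start by hour 12); note summarizing (must start by hour 20); final review (must start by hour 25, minus 1-hour gap → hour 24). The earliest of those limits is hour 12, so the practice exam must start by 12 − 1 = hour 11.

11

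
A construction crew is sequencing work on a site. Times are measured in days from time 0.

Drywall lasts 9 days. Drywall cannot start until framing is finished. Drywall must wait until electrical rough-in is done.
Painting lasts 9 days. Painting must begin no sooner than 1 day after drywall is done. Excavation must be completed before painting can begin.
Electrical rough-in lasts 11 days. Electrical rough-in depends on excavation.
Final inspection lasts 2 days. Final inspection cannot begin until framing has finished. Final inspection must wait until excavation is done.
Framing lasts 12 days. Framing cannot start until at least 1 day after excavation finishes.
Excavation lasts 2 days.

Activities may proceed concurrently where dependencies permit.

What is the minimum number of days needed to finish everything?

34

Nothing blocks excavation, so it runs from day 0 to day 2.
After excavation (finishes day 2), electrical rough-in can start at day 2 and finishes at day 13.
After excavation (finishes day 2, plus 1-day gap → day 3), framing can start at day 3 and finishes at day 15.
Final inspection has to wait for framing (finishes day 15); excavation (finishes day 2). The latest of these is day 15, so final inspection runs day 15 to 15 + 2 = day 17.
Drywall has to wait for framing (finishes day 15); electrical rough-in (finishes day 13). The latest of these is day 15, so drywall runs day 15 to 15 + 9 = day 24.
For painting: drywall (finishes day 24, plus 1-day gap → day 25); excavation (finishes day 2). Taking the maximum gives a start of day 25, and it finishes at 25 + 9 = day 34.
All tasks are finished once the last one completes. Finish times: Excavation at 2, Framing at 15, Electrical rough-in at 13, Drywall at 24, Painting at 34, Final inspection at 17. The latest is day 34.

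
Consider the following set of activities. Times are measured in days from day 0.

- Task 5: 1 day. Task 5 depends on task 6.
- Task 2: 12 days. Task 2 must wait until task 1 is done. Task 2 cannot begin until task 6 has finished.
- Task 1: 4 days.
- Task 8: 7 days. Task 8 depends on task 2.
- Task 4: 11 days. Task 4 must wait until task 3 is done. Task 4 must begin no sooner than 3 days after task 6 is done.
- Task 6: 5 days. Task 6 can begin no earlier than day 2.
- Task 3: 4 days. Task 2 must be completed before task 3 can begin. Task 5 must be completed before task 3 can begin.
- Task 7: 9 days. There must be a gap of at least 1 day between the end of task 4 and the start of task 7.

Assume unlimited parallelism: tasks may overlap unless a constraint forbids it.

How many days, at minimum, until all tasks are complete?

44

After its own release at day 2, task 6 can start at day 2 and finishes at day 7.
Task 5 cannot begin until task 6 (finishes day 7). It runs from day 7 to 7 + 1 = day 8.
Nothing blocks task 1, so it runs from day 0 to day 4.
Task 2 has to wait for task 1 (finishes day 4); task 6 (finishes day 7). The latest of these is day 7, so task 2 runs day 7 to 7 + 12 = day 19.
After task 2 (finishes day 19), task 8 can start at day 19 and finishes at day 26.
For task 3: task 2 (finishes day 19); task 5 (finishes day 8). Taking the maximum gives a start of day 19, and it finishes at 19 + 4 = day 23.
Task 4 has to wait for task 3 (finishes day 23); task 6 (finishes day 7, plus 3-day gap → day 10). The latest of these is day 23, so task 4 runs day 23 to 23 + 11 = day 34.
Task 7 waits on task 4 (finishes day 34, plus 1-day gap → day 35), so it starts at day 35 and finishes at 35 + 9 = day 44.
All tasks are finished once the last one completes. Finish times: Task 1 at 4, Task 2 at 19, Task 3 at 23, Task 4 at 34, Task 5 at 8, Task 6 at 7, Task 7 at 44, Task 8 at 26. The latest is day 44.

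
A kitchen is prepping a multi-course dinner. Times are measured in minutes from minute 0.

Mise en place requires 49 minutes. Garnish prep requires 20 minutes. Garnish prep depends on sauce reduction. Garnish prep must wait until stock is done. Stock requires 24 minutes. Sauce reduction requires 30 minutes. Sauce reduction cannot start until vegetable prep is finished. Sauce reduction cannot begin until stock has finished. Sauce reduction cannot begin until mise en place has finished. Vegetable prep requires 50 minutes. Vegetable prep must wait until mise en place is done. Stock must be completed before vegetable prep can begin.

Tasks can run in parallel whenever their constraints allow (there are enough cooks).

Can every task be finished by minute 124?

Stock has no prerequisites, so it starts at minute 0 and finishes at minute 24.
Nothing blocks mise en place, so it runs from minute 0 to minute 49.
Vegetable prep cannot start until mise en place (finishes minute 49); stock (finishes minute 24). The controlling bound is minute 49, so vegetable prep finishes at 49 + 50 = minute 99.
Sauce reduction has to wait for vegetable prep (finishes minute 99); stock (finishes minute 24); mise en place (finishes minute 49). The latest of these is minute 99, so sauce reduction runs minute 99 to 99 + 30 = minute 129.
Garnish prep cannot start until sauce reduction (finishes minute 129); stock (finishes minute 24). The controlling bound is minute 129, so garnish prep finishes at 129 + 20 = minute 149.
The earliest everything can be done is minute 149, which is after the deadline of 124, so it is not possible.

No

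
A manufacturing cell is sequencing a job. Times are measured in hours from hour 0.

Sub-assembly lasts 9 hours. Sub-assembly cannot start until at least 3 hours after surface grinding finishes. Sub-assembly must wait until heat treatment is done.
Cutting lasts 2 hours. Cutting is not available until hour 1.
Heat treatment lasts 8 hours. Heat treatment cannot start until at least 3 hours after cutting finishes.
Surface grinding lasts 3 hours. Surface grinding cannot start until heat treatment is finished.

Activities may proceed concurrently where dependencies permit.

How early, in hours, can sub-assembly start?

After its own release at hour 1, cutting can start at hour 1 and finishes at hour 3.
After cutting (finishes hour 3, plus 3-hour gap → hour 6), heat treatment can start at hour 6 and finishes at hour 14.
Surface grinding cannot begin until heat treatment (finishes hour 14). It runs from hour 14 to 14 + 3 = hour 17.
Sub-assembly waits on surface grinding (finishes hour 17, plus 3-hour gap → hour 20); heat treatment (finishes hour 14). The latest of these is hour 20, which is the earliest sub-assembly can start.

20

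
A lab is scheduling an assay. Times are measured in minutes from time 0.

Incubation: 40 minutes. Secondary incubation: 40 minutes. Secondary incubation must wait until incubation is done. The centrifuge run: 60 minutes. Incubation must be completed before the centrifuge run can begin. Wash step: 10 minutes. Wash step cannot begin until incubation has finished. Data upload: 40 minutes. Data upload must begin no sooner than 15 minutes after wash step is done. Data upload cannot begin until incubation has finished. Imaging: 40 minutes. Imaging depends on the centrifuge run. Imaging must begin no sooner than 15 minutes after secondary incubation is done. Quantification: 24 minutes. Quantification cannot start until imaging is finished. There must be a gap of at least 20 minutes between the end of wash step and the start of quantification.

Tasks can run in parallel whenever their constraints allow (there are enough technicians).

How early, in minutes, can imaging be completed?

140

Nothing blocks incubation, so it runs from minute 0 to minute 40.
After incubation (finishes minute 40), secondary incubation can start at minute 40 and finishes at minute 80.
The centrifuge run cannot begin until incubation (finishes minute 40). It runs from minute 40 to 40 + 60 = minute 100.
Imaging needs all of the centrifuge run (finishes minute 100); secondary incubation (finishes minute 80, plus 15-minute gap → minute 95). That puts its earliest start at minute 100; it finishes at 100 + 40 = minute 140.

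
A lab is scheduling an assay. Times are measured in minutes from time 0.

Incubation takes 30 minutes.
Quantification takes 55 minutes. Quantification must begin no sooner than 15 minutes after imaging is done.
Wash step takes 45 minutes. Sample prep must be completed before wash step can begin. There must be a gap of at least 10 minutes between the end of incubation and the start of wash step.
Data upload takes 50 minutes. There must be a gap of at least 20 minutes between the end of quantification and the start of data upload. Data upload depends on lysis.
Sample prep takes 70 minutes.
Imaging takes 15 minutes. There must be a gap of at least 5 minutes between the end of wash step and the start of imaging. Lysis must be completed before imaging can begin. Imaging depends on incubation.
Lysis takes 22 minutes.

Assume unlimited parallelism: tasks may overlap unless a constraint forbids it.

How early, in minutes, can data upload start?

Incubation has no prerequisites, so it starts at minute 0 and finishes at minute 30.
Lysis can start immediately at minute 0; it finishes at minute 22.
Sample prep can start immediately at minute 0; it finishes at minute 70.
For wash step: sample prep (finishes minute 70); incubation (finishes minute 30, plus 10-minute gap → minute 40). Taking the maximum gives a start of minute 70, and it finishes at 70 + 45 = minute 115.
Imaging cannot start until wash step (finishes minute 115, plus 5-minute gap → minute 120); lysis (finishes minute 22); incubation (finishes minute 30). The controlling bound is minute 120, so imaging finishes at 120 + 15 = minute 135.
Quantification waits on imaging (finishes minute 135, plus 15-minute gap → minute 150), so it starts at minute 150 and finishes at 150 + 55 = minute 205.
Data upload waits on quantification (finishes minute 205, plus 20-minute gap → minute 225); lysis (finishes minute 22). The latest of these is minute 225, which is the earliest data upload can start.

225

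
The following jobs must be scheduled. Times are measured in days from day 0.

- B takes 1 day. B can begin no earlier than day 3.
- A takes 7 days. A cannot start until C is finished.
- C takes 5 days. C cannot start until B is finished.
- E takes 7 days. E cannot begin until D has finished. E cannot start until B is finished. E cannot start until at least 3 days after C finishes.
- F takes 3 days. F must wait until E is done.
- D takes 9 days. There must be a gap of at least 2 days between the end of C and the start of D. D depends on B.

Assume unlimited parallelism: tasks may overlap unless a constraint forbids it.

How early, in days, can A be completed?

16

B waits on its own release at day 3, so it starts at day 3 and finishes at 3 + 1 = day 4.
After B (finishes day 4), C can start at day 4 and finishes at day 9.
A cannot begin until C (finishes day 9). It runs from day 9 to 9 + 7 = day 16.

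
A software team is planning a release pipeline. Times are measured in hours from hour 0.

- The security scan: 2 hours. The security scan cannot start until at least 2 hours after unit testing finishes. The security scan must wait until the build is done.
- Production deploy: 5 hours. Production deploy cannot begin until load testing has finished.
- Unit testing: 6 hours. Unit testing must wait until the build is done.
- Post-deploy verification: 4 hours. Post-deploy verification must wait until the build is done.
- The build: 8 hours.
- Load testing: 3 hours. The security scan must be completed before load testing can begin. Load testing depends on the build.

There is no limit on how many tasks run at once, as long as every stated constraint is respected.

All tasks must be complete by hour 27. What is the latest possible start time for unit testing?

Nothing follows production deploy; the deadline of hour 27 is its only limit. It must start by 27 − 5 = hour 22.
Since production deploy (must start by hour 22) depends on it, load testing must finish by hour 22. Backing off its 3-hour duration gives a latest start of hour 19.
The security scan feeds into load testing (must start by hour 19); so the security scan must finish by hour 19 and therefore start by hour 17.
Unit testing must finish before the security scan (must start by hour 17, minus 2-hour gap → hour 15). With a 6-hour duration, unit testing must start by 15 − 6 = hour 9.

9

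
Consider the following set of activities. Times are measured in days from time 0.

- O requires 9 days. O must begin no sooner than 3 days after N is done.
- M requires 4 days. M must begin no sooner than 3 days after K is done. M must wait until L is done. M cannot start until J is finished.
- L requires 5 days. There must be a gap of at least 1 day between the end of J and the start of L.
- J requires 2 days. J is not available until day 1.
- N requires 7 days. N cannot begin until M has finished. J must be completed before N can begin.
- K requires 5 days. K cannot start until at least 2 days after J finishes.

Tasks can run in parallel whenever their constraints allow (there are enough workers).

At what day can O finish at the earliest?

J waits on its own release at day 1, so it starts at day 1 and finishes at 1 + 2 = day 3.
L cannot begin until J (finishes day 3, plus 1-day gap → day 4). It runs from day 4 to 4 + 5 = day 9.
After J (finishes day 3, plus 2-day gap → day 5), K can start at day 5 and finishes at day 10.
M cannot start until K (finishes day 10, plus 3-day gap → day 13); L (finishes day 9); J (finishes day 3). The controlling bound is day 13, so M finishes at 13 + 4 = day 17.
N has to wait for M (finishes day 17); J (finishes day 3). The latest of these is day 17, so N runs day 17 to 17 + 7 = day 24.
After N (finishes day 24, plus 3-day gap → day 27), O can start at day 27 and finishes at day 36.

36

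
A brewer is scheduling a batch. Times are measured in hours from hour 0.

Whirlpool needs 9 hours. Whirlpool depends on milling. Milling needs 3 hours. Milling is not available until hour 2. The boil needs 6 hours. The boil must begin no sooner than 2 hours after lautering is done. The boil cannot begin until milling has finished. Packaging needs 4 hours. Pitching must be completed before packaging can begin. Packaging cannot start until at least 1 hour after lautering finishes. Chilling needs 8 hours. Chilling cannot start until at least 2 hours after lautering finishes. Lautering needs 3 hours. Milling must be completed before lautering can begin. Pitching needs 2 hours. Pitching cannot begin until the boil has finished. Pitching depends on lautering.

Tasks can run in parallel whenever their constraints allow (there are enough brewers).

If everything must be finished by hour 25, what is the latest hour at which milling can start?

Nothing follows packaging; the deadline of hour 25 is its only limit. It must start by 25 − 4 = hour 21.
Pitching has to be done before packaging (must start by hour 21). That means finishing by hour 21, i.e. starting by 21 − 2 = hour 19.
The boil must finish before pitching (must start by hour 19). With a 6-hour duration, the boil must start by 19 − 6 = hour 13.
Nothing follows chilling; the deadline of hour 25 is its only limit. It must start by 25 − 8 = hour 17.
Lautering feeds the boil (must start by hour 13, minus 2-hour gap → hour 11); chilling (must start by hour 17, minus 2-hour gap → hour 15); pitching (must start by hour 19); packaging (must start by hour 21, minus 1-hour gap → hour 20). Taking the minimum, lautering must finish by hour 11 and start by 11 − 3 = hour 8.
Nothing follows whirlpool; the deadline of hour 25 is its only limit. It must start by 25 − 9 = hour 16.
Milling feeds lautering (must start by hour 8); the boil (must start by hour 13); whirlpool (must start by hour 16). Taking the minimum, milling must finish by hour 8 and start by 8 − 3 = hour 5.

5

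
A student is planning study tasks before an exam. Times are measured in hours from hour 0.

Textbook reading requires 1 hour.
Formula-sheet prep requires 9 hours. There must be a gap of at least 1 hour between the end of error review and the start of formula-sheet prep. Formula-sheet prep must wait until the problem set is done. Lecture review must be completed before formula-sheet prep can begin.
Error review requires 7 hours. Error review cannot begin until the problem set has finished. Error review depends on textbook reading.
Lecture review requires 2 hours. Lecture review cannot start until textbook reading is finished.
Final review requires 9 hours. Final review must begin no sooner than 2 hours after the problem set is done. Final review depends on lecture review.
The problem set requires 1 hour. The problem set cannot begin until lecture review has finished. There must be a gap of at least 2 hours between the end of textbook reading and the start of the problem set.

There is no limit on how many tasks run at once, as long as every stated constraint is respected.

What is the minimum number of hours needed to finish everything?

Textbook reading can start immediately at hour 0; it finishes at hour 1.
Lecture review cannot begin until textbook reading (finishes hour 1). It runs from hour 1 to 1 + 2 = hour 3.
The problem set needs all of lecture review (finishes hour 3); textbook reading (finishes hour 1, plus 2-hour gap → hour 3). That puts its earliest start at hour 3; it finishes at 3 + 1 = hour 4.
Final review cannot start until the problem set (finishes hour 4, plus 2-hour gap → hour 6); lecture review (finishes hour 3). The controlling bound is hour 6, so final review finishes at 6 + 9 = hour 15.
Error review cannot start until the problem set (finishes hour 4); textbook reading (finishes hour 1). The controlling bound is hour 4, so error review finishes at 4 + 7 = hour 11.
Formula-sheet prep has to wait for error review (finishes hour 11, plus 1-hour gap → hour 12); the problem set (finishes hour 4); lecture review (finishes hour 3). The latest of these is hour 12, so formula-sheet prep runs hour 12 to 12 + 9 = hour 21.
All tasks are finished once the last one completes. Finish times: Textbook reading at 1, Lecture review at 3, The problem set at 4, Error review at 11, Formula-sheet prep at 21, Final review at 15. The latest is hour 21.

21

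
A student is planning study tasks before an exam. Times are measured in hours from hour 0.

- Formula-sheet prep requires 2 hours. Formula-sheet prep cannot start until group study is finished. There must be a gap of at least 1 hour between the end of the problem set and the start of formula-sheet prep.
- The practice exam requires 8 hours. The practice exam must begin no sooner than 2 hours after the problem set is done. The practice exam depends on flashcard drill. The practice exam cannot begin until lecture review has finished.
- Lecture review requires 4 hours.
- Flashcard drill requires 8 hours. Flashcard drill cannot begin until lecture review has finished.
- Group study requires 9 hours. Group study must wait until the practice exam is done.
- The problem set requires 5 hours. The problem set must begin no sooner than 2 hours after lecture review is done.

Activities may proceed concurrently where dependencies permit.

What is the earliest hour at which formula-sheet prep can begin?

Lecture review has no prerequisites, so it starts at hour 0 and finishes at hour 4.
After lecture review (finishes hour 4), flashcard drill can start at hour 4 and finishes at hour 12.
After lecture review (finishes hour 4, plus 2-hour gap → hour 6), the problem set can start at hour 6 and finishes at hour 11.
The practice exam cannot start until the problem set (finishes hour 11, plus 2-hour gap → hour 13); flashcard drill (finishes hour 12); lecture review (finishes hour 4). The controlling bound is hour 13, so the practice exam finishes at 13 + 8 = hour 21.
Group study cannot begin until the practice exam (finishes hour 21). It runs from hour 21 to 21 + 9 = hour 30.
Formula-sheet prep waits on group study (finishes hour 30); the problem set (finishes hour 11, plus 1-hour gap → hour 12). The latest of these is hour 30, which is the earliest formula-sheet prep can start.

30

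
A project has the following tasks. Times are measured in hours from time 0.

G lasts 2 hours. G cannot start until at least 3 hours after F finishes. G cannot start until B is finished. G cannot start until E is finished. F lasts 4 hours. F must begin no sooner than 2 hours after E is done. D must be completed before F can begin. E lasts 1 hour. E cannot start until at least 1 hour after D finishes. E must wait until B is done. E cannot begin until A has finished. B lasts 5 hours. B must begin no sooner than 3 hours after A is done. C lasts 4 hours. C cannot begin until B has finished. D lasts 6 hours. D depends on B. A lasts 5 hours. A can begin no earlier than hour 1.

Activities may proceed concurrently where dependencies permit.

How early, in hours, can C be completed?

18

A waits on its own release at hour 1, so it starts at hour 1 and finishes at 1 + 5 = hour 6.
After A (finishes hour 6, plus 3-hour gap → hour 9), B can start at hour 9 and finishes at hour 14.
C waits on B (finishes hour 14), so it starts at hour 14 and finishes at 14 + 4 = hour 18.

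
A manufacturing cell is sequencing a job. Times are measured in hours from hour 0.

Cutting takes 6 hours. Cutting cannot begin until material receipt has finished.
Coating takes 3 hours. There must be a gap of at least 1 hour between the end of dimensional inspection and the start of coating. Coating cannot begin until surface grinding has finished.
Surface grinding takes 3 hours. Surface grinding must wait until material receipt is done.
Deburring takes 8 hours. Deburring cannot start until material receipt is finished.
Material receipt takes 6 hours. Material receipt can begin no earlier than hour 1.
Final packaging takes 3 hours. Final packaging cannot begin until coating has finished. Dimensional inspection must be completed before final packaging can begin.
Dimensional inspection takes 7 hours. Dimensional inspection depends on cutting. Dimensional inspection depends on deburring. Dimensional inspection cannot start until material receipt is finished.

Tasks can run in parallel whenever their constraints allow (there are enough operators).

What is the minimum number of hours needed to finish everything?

After its own release at hour 1, material receipt can start at hour 1 and finishes at hour 7.
After material receipt (finishes hour 7), surface grinding can start at hour 7 and finishes at hour 10.
After material receipt (finishes hour 7), deburring can start at hour 7 and finishes at hour 15.
After material receipt (finishes hour 7), cutting can start at hour 7 and finishes at hour 13.
For dimensional inspection: cutting (finishes hour 13); deburring (finishes hour 15); material receipt (finishes hour 7). Taking the maximum gives a start of hour 15, and it finishes at 15 + 7 = hour 22.
Coating cannot start until dimensional inspection (finishes hour 22, plus 1-hour gap → hour 23); surface grinding (finishes hour 10). The controlling bound is hour 23, so coating finishes at 23 + 3 = hour 26.
Final packaging has to wait for coating (finishes hour 26); dimensional inspection (finishes hour 22). The latest of these is hour 26, so final packaging runs hour 26 to 26 + 3 = hour 29.
All tasks are finished once the last one completes. Finish times: Material receipt at 7, Cutting at 13, Deburring at 15, Surface grinding at 10, Dimensional inspection at 22, Coating at 26, Final packaging at 29. The latest is hour 29.

29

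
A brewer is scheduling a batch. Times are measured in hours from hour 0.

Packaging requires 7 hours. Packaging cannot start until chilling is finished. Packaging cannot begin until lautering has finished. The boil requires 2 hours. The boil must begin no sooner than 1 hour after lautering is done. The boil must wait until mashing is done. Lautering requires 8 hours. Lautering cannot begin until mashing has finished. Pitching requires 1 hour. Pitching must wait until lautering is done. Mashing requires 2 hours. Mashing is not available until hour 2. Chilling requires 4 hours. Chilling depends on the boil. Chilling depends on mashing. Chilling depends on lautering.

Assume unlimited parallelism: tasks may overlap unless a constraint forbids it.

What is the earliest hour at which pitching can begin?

After its own release at hour 2, mashing can start at hour 2 and finishes at hour 4.
Lautering waits on mashing (finishes hour 4), so it starts at hour 4 and finishes at 4 + 8 = hour 12.
Pitching waits on lautering (finishes hour 12), so the earliest it can start is hour 12.

12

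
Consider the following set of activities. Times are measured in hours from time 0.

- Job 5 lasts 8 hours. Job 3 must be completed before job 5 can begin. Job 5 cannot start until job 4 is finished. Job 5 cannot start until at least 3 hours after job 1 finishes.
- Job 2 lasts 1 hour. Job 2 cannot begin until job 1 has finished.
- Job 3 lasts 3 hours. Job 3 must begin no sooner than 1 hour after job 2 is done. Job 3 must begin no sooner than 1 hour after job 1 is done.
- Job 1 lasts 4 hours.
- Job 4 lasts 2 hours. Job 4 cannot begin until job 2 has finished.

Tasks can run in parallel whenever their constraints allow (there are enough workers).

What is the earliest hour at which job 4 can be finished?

Job 1 has no prerequisites, so it starts at hour 0 and finishes at hour 4.
After job 1 (finishes hour 4), job 2 can start at hour 4 and finishes at hour 5.
After job 2 (finishes hour 5), job 4 can start at hour 5 and finishes at hour 7.

7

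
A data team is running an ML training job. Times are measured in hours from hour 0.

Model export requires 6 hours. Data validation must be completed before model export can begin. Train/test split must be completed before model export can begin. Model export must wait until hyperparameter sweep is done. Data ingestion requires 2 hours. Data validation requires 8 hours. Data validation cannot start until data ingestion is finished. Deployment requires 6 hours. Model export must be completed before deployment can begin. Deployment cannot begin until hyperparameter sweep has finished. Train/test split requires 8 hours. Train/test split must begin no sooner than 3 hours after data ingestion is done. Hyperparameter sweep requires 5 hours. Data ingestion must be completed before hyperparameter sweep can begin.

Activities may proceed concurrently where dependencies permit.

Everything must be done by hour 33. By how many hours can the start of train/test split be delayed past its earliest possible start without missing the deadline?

Data ingestion has no prerequisites, so it starts at hour 0 and finishes at hour 2.
After data ingestion (finishes hour 2, plus 3-hour gap → hour 5), train/test split can start at hour 5 and finishes at hour 13.

Working backward from the deadline:
Nothing follows deployment; the deadline of hour 33 is its only limit. It must start by 33 − 6 = hour 27.
Model export has to be done before deployment (must start by hour 27). That means finishing by hour 27, i.e. starting by 27 − 6 = hour 21.
Train/test split feeds into model export (must start by hour 21); so train/test split must finish by hour 21 and therefore start by hour 13.
So train/test split can start as early as hour 5 and as late as hour 13, giving 13 − 5 = 8 hours of slack.

8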